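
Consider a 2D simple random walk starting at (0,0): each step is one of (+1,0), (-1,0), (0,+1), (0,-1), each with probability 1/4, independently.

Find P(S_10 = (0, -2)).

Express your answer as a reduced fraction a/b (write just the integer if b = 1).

Answer: 11025/262144

Derivation:
Let h be the number of horizontal steps (so 10-h are vertical). To end at (0,-2) need (h+0)/2 right-steps and ((10-h)-2)/2 up-steps.
Sum over h with 0 ≤ h ≤ 8, h ≡ 0 (mod 2), 10-h ≡ 0 (mod 2):
h=0: C(10,0)·C(0,0)·C(10,4) = 1·1·210 = 210
h=2: C(10,2)·C(2,1)·C(8,3) = 45·2·56 = 5040
h=4: C(10,4)·C(4,2)·C(6,2) = 210·6·15 = 18900
h=6: C(10,6)·C(6,3)·C(4,1) = 210·20·4 = 16800
h=8: C(10,8)·C(8,4)·C(2,0) = 45·70·1 = 3150
Total favorable: 44100
Total paths: 4^10 = 1048576
P = 44100/1048576 = 11025/262144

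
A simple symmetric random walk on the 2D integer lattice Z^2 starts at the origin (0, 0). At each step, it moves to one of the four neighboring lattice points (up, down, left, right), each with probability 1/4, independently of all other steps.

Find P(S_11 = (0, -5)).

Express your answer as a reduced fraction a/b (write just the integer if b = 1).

Let h be the number of horizontal steps (so 11-h are vertical). To end at (0,-5) need (h+0)/2 right-steps and ((11-h)-5)/2 up-steps.
Sum over h with 0 ≤ h ≤ 6, h ≡ 0 (mod 2), 11-h ≡ 1 (mod 2):
h=0: C(11,0)·C(0,0)·C(11,3) = 1·1·165 = 165
h=2: C(11,2)·C(2,1)·C(9,2) = 55·2·36 = 3960
h=4: C(11,4)·C(4,2)·C(7,1) = 330·6·7 = 13860
h=6: C(11,6)·C(6,3)·C(5,0) = 462·20·1 = 9240
Total favorable: 27225
Total paths: 4^11 = 4194304
P = 27225/4194304 = 27225/4194304

Answer: 27225/4194304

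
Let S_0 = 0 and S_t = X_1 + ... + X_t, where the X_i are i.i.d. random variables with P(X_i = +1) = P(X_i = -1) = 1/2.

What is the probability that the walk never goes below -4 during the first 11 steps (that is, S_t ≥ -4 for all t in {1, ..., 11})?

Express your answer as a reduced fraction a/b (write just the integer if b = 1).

Let f(t,s) = #length-t paths at position s with S_1..S_t all ≥ -4.
f(t,s) = f(t-1,s-1) + f(t-1,s+1) for s ≥ -4; f(t,s) = 0 for s < -4.
t=0: f(0,0)=1
t=1: f(1,-1)=1 f(1,1)=1
t=2: f(2,-2)=1 f(2,0)=2 f(2,2)=1
t=3: f(3,-3)=1 f(3,-1)=3 f(3,1)=3 f(3,3)=1
t=4: f(4,-4)=1 f(4,-2)=4 f(4,0)=6 f(4,2)=4 f(4,4)=1
t=5: f(5,-3)=5 f(5,-1)=10 f(5,1)=10 f(5,3)=5 f(5,5)=1
t=6: f(6,-4)=5 f(6,-2)=15 f(6,0)=20 f(6,2)=15 f(6,4)=6 f(6,6)=1
t=7: f(7,-3)=20 f(7,-1)=35 f(7,1)=35 f(7,3)=21 f(7,5)=7 f(7,7)=1
t=8: f(8,-4)=20 f(8,-2)=55 f(8,0)=70 f(8,2)=56 f(8,4)=28 f(8,6)=8 f(8,8)=1
t=9: f(9,-3)=75 f(9,-1)=125 f(9,1)=126 f(9,3)=84 f(9,5)=36 f(9,7)=9 f(9,9)=1
t=10: f(10,-4)=75 f(10,-2)=200 f(10,0)=251 f(10,2)=210 f(10,4)=120 f(10,6)=45 f(10,8)=10 f(10,10)=1
t=11: f(11,-3)=275 f(11,-1)=451 f(11,1)=461 f(11,3)=330 f(11,5)=165 f(11,7)=55 f(11,9)=11 f(11,11)=1
Σ_s f(11,s) = 1749
P = 1749/2048 = 1749/2048

Answer: 1749/2048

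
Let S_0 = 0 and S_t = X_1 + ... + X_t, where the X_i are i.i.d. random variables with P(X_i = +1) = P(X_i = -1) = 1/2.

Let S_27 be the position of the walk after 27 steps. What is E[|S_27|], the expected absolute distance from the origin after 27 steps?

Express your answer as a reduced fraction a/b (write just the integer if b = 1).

S_27 takes values m ≡ 1 (mod 2) with |m| ≤ 27; P(S_27=m) = C(27,(27+m)/2)/2^27.
Total paths: 2^27 = 134217728
Distribution: P(S=-27)=1/134217728, P(S=-25)=27/134217728, P(S=-23)=351/134217728, P(S=-21)=2925/134217728, P(S=-19)=17550/134217728, P(S=-17)=80730/134217728, P(S=-15)=296010/134217728, P(S=-13)=888030/134217728, P(S=-11)=2220075/134217728, P(S=-9)=4686825/134217728, P(S=-7)=8436285/134217728, P(S=-5)=13037895/134217728, P(S=-3)=17383860/134217728, P(S=-1)=20058300/134217728, P(S=1)=20058300/134217728, P(S=3)=17383860/134217728, P(S=5)=13037895/134217728, P(S=7)=8436285/134217728, P(S=9)=4686825/134217728, P(S=11)=2220075/134217728, P(S=13)=888030/134217728, P(S=15)=296010/134217728, P(S=17)=80730/134217728, P(S=19)=17550/134217728, P(S=21)=2925/134217728, P(S=23)=351/134217728, P(S=25)=27/134217728, P(S=27)=1/134217728
E[|S_27|] = Σ_m |m|·P(S_27=m) = 561632400/134217728 = 35102025/8388608

Answer: 35102025/8388608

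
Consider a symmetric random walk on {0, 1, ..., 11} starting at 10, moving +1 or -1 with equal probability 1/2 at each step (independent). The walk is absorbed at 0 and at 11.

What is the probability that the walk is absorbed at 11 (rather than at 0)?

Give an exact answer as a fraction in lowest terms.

Symmetric walk (p = 1/2): the harmonic-function argument gives P(hit 11 before 0 | start at 10) = a/N.
P = 10/11 = 10/11

Answer: 10/11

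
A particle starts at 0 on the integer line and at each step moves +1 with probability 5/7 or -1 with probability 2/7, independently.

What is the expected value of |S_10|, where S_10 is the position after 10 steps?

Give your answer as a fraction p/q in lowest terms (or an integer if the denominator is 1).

S_10 takes values m ≡ 0 (mod 2) with |m| ≤ 10; P(S_10=m) = C(10,(10+m)/2) · (5/7)^((10+m)/2) · (2/7)^((10-m)/2).
Distribution: P(S=-10)=1024/282475249, P(S=-8)=25600/282475249, P(S=-6)=288000/282475249, P(S=-4)=1920000/282475249, P(S=-2)=1200000/40353607, P(S=0)=3600000/40353607, P(S=2)=7500000/40353607, P(S=4)=75000000/282475249, P(S=6)=70312500/282475249, P(S=8)=39062500/282475249, P(S=10)=9765625/282475249
E[|S_10|] = Σ_m |m|·P(S_10=m) = 180493470/40353607

Answer: 180493470/40353607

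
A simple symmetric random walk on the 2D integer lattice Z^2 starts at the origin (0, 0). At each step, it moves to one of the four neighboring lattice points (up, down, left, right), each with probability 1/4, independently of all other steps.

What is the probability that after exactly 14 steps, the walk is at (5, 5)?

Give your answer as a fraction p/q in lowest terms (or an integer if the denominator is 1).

Let h be the number of horizontal steps (so 14-h are vertical). To end at (5,5) need (h+5)/2 right-steps and ((14-h)+5)/2 up-steps.
Sum over h with 5 ≤ h ≤ 9, h ≡ 1 (mod 2), 14-h ≡ 1 (mod 2):
h=5: C(14,5)·C(5,5)·C(9,7) = 2002·1·36 = 72072
h=7: C(14,7)·C(7,6)·C(7,6) = 3432·7·7 = 168168
h=9: C(14,9)·C(9,7)·C(5,5) = 2002·36·1 = 72072
Total favorable: 312312
Total paths: 4^14 = 268435456
P = 312312/268435456 = 39039/33554432

Answer: 39039/33554432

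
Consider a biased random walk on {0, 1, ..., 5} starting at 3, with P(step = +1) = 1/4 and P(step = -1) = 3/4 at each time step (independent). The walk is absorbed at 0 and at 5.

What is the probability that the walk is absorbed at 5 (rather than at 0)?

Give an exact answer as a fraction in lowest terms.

Biased walk: p = 1/4, q = 3/4, r = q/p = 3
Gambler's ruin: P(hit 5 before 0 | start at 3) = (1 - r^a)/(1 - r^N)
r^3 = 27; r^5 = 243
P = (1 - 27) / (1 - 243) = -26 / -242 = 13/121

Answer: 13/121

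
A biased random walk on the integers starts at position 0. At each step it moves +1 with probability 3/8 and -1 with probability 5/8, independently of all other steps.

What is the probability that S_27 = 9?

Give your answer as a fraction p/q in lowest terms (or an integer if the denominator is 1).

Answer: 3546429752651220703125/2417851639229258349412352

Derivation:
To reach position 9 after 27 steps: need 18 steps of +1 and 9 steps of -1.
Number of such sequences: C(27,18) = 4686825
Each has probability (3/8)^18 · (5/8)^9 = 756680642578125/2417851639229258349412352
P = 4686825 · 756680642578125/2417851639229258349412352 = 3546429752651220703125/2417851639229258349412352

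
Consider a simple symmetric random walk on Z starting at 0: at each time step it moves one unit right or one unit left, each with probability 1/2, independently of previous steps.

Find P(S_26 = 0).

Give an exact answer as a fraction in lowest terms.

To reach position 0 after 26 steps: need 13 steps of +1 and 13 of -1.
Favorable paths: C(26,13) = 10400600
Total paths: 2^26 = 67108864
P = 10400600/67108864 = 1300075/8388608

Answer: 1300075/8388608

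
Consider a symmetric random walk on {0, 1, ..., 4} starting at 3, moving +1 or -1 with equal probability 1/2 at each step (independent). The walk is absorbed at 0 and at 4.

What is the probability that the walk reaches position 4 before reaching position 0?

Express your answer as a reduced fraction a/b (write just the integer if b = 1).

Symmetric walk (p = 1/2): the harmonic-function argument gives P(hit 4 before 0 | start at 3) = a/N.
P = 3/4 = 3/4

Answer: 3/4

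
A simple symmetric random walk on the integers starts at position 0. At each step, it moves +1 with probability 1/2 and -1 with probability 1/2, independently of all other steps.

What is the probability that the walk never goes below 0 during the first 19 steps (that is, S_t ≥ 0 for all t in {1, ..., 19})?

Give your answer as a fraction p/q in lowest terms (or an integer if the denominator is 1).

Let f(t,s) = #length-t paths at position s with S_1..S_t all ≥ 0.
f(t,s) = f(t-1,s-1) + f(t-1,s+1) for s ≥ 0; f(t,s) = 0 for s < 0.
t=0: f(0,0)=1
t=1: f(1,1)=1
t=2: f(2,0)=1 f(2,2)=1
t=3: f(3,1)=2 f(3,3)=1
t=4: f(4,0)=2 f(4,2)=3 f(4,4)=1
t=5: f(5,1)=5 f(5,3)=4 f(5,5)=1
t=6: f(6,0)=5 f(6,2)=9 f(6,4)=5 f(6,6)=1
t=7: f(7,1)=14 f(7,3)=14 f(7,5)=6 f(7,7)=1
t=8: f(8,0)=14 f(8,2)=28 f(8,4)=20 f(8,6)=7 f(8,8)=1
t=9: f(9,1)=42 f(9,3)=48 f(9,5)=27 f(9,7)=8 f(9,9)=1
t=10: f(10,0)=42 f(10,2)=90 f(10,4)=75 f(10,6)=35 f(10,8)=9 f(10,10)=1
t=11: f(11,1)=132 f(11,3)=165 f(11,5)=110 f(11,7)=44 f(11,9)=10 f(11,11)=1
t=12: f(12,0)=132 f(12,2)=297 f(12,4)=275 f(12,6)=154 f(12,8)=54 f(12,10)=11 f(12,12)=1
t=13: f(13,1)=429 f(13,3)=572 f(13,5)=429 f(13,7)=208 f(13,9)=65 f(13,11)=12 f(13,13)=1
t=14: f(14,0)=429 f(14,2)=1001 f(14,4)=1001 f(14,6)=637 f(14,8)=273 f(14,10)=77 f(14,12)=13 f(14,14)=1
t=15: f(15,1)=1430 f(15,3)=2002 f(15,5)=1638 f(15,7)=910 f(15,9)=350 f(15,11)=90 f(15,13)=14 f(15,15)=1
t=16: f(16,0)=1430 f(16,2)=3432 f(16,4)=3640 f(16,6)=2548 f(16,8)=1260 f(16,10)=440 f(16,12)=104 f(16,14)=15 f(16,16)=1
t=17: f(17,1)=4862 f(17,3)=7072 f(17,5)=6188 f(17,7)=3808 f(17,9)=1700 f(17,11)=544 f(17,13)=119 f(17,15)=16 f(17,17)=1
t=18: f(18,0)=4862 f(18,2)=11934 f(18,4)=13260 f(18,6)=9996 f(18,8)=5508 f(18,10)=2244 f(18,12)=663 f(18,14)=135 f(18,16)=17 f(18,18)=1
t=19: f(19,1)=16796 f(19,3)=25194 f(19,5)=23256 f(19,7)=15504 f(19,9)=7752 f(19,11)=2907 f(19,13)=798 f(19,15)=152 f(19,17)=18 f(19,19)=1
Σ_s f(19,s) = 92378
P = 92378/524288 = 46189/262144

Answer: 46189/262144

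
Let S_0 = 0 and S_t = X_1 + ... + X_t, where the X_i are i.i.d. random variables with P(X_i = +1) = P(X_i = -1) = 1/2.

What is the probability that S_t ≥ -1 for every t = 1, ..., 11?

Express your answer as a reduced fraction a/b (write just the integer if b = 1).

Let f(t,s) = #length-t paths at position s with S_1..S_t all ≥ -1.
f(t,s) = f(t-1,s-1) + f(t-1,s+1) for s ≥ -1; f(t,s) = 0 for s < -1.
t=0: f(0,0)=1
t=1: f(1,-1)=1 f(1,1)=1
t=2: f(2,0)=2 f(2,2)=1
t=3: f(3,-1)=2 f(3,1)=3 f(3,3)=1
t=4: f(4,0)=5 f(4,2)=4 f(4,4)=1
t=5: f(5,-1)=5 f(5,1)=9 f(5,3)=5 f(5,5)=1
t=6: f(6,0)=14 f(6,2)=14 f(6,4)=6 f(6,6)=1
t=7: f(7,-1)=14 f(7,1)=28 f(7,3)=20 f(7,5)=7 f(7,7)=1
t=8: f(8,0)=42 f(8,2)=48 f(8,4)=27 f(8,6)=8 f(8,8)=1
t=9: f(9,-1)=42 f(9,1)=90 f(9,3)=75 f(9,5)=35 f(9,7)=9 f(9,9)=1
t=10: f(10,0)=132 f(10,2)=165 f(10,4)=110 f(10,6)=44 f(10,8)=10 f(10,10)=1
t=11: f(11,-1)=132 f(11,1)=297 f(11,3)=275 f(11,5)=154 f(11,7)=54 f(11,9)=11 f(11,11)=1
Σ_s f(11,s) = 924
P = 924/2048 = 231/512

Answer: 231/512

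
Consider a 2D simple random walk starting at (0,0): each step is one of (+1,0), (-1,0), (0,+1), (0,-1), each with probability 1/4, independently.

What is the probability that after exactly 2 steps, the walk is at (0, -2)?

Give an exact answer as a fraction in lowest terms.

Answer: 1/16

Derivation:
Let h be the number of horizontal steps (so 2-h are vertical). To end at (0,-2) need (h+0)/2 right-steps and ((2-h)-2)/2 up-steps.
Sum over h with 0 ≤ h ≤ 0, h ≡ 0 (mod 2), 2-h ≡ 0 (mod 2):
h=0: C(2,0)·C(0,0)·C(2,0) = 1·1·1 = 1
Total favorable: 1
Total paths: 4^2 = 16
P = 1/16 = 1/16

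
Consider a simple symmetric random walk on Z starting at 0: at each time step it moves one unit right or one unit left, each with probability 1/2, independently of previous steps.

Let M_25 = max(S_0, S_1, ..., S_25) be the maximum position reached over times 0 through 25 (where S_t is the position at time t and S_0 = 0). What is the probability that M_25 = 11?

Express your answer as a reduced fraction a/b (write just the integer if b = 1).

Let M_25 = max(S_0,...,S_25). Use the reflection principle: for j ≥ 1, #{paths with M_25 ≥ j} = #{S_25 ≥ j} + #{S_25 ≥ j+1}.
By reflection, #{M_25 ≥ 11} = #{S_25 ≥ 11} + #{S_25 ≥ 12} = 726206 + 245506 = 971712.
#{M_25 ≥ 12} = #{S_25 ≥ 12} + #{S_25 ≥ 13} = 245506 + 245506 = 491012.
#{M_25 = 11} = 971712 - 491012 = 480700.
P(M_25 = 11) = 480700/33554432 = 120175/8388608

Answer: 120175/8388608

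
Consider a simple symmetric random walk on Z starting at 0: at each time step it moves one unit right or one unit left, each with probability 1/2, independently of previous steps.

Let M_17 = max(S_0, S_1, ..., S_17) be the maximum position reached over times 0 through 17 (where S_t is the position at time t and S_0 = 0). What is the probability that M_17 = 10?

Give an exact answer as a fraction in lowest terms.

Let M_17 = max(S_0,...,S_17). Use the reflection principle: for j ≥ 1, #{paths with M_17 ≥ j} = #{S_17 ≥ j} + #{S_17 ≥ j+1}.
By reflection, #{M_17 ≥ 10} = #{S_17 ≥ 10} + #{S_17 ≥ 11} = 834 + 834 = 1668.
#{M_17 ≥ 11} = #{S_17 ≥ 11} + #{S_17 ≥ 12} = 834 + 154 = 988.
#{M_17 = 10} = 1668 - 988 = 680.
P(M_17 = 10) = 680/131072 = 85/16384

Answer: 85/16384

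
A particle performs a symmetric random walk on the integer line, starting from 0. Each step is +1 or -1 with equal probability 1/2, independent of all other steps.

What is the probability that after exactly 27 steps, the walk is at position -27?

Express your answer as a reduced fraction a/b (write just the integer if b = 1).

Answer: 1/134217728

Derivation:
To reach position -27 after 27 steps: need 0 steps of +1 and 27 of -1.
Favorable paths: C(27,0) = 1
Total paths: 2^27 = 134217728
P = 1/134217728 = 1/134217728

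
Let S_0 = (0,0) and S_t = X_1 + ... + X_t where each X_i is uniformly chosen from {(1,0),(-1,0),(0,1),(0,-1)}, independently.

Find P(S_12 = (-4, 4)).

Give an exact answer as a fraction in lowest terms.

Let h be the number of horizontal steps (so 12-h are vertical). To end at (-4,4) need (h-4)/2 right-steps and ((12-h)+4)/2 up-steps.
Sum over h with 4 ≤ h ≤ 8, h ≡ 0 (mod 2), 12-h ≡ 0 (mod 2):
h=4: C(12,4)·C(4,0)·C(8,6) = 495·1·28 = 13860
h=6: C(12,6)·C(6,1)·C(6,5) = 924·6·6 = 33264
h=8: C(12,8)·C(8,2)·C(4,4) = 495·28·1 = 13860
Total favorable: 60984
Total paths: 4^12 = 16777216
P = 60984/16777216 = 7623/2097152

Answer: 7623/2097152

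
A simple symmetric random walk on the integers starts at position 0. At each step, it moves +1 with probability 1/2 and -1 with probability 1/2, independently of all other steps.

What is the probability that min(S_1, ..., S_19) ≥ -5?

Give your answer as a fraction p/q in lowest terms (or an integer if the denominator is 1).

Answer: 54587/65536

Derivation:
Let f(t,s) = #length-t paths at position s with S_1..S_t all ≥ -5.
f(t,s) = f(t-1,s-1) + f(t-1,s+1) for s ≥ -5; f(t,s) = 0 for s < -5.
t=0: f(0,0)=1
t=1: f(1,-1)=1 f(1,1)=1
t=2: f(2,-2)=1 f(2,0)=2 f(2,2)=1
t=3: f(3,-3)=1 f(3,-1)=3 f(3,1)=3 f(3,3)=1
t=4: f(4,-4)=1 f(4,-2)=4 f(4,0)=6 f(4,2)=4 f(4,4)=1
t=5: f(5,-5)=1 f(5,-3)=5 f(5,-1)=10 f(5,1)=10 f(5,3)=5 f(5,5)=1
t=6: f(6,-4)=6 f(6,-2)=15 f(6,0)=20 f(6,2)=15 f(6,4)=6 f(6,6)=1
t=7: f(7,-5)=6 f(7,-3)=21 f(7,-1)=35 f(7,1)=35 f(7,3)=21 f(7,5)=7 f(7,7)=1
t=8: f(8,-4)=27 f(8,-2)=56 f(8,0)=70 f(8,2)=56 f(8,4)=28 f(8,6)=8 f(8,8)=1
t=9: f(9,-5)=27 f(9,-3)=83 f(9,-1)=126 f(9,1)=126 f(9,3)=84 f(9,5)=36 f(9,7)=9 f(9,9)=1
t=10: f(10,-4)=110 f(10,-2)=209 f(10,0)=252 f(10,2)=210 f(10,4)=120 f(10,6)=45 f(10,8)=10 f(10,10)=1
t=11: f(11,-5)=110 f(11,-3)=319 f(11,-1)=461 f(11,1)=462 f(11,3)=330 f(11,5)=165 f(11,7)=55 f(11,9)=11 f(11,11)=1
t=12: f(12,-4)=429 f(12,-2)=780 f(12,0)=923 f(12,2)=792 f(12,4)=495 f(12,6)=220 f(12,8)=66 f(12,10)=12 f(12,12)=1
t=13: f(13,-5)=429 f(13,-3)=1209 f(13,-1)=1703 f(13,1)=1715 f(13,3)=1287 f(13,5)=715 f(13,7)=286 f(13,9)=78 f(13,11)=13 f(13,13)=1
t=14: f(14,-4)=1638 f(14,-2)=2912 f(14,0)=3418 f(14,2)=3002 f(14,4)=2002 f(14,6)=1001 f(14,8)=364 f(14,10)=91 f(14,12)=14 f(14,14)=1
t=15: f(15,-5)=1638 f(15,-3)=4550 f(15,-1)=6330 f(15,1)=6420 f(15,3)=5004 f(15,5)=3003 f(15,7)=1365 f(15,9)=455 f(15,11)=105 f(15,13)=15 f(15,15)=1
t=16: f(16,-4)=6188 f(16,-2)=10880 f(16,0)=12750 f(16,2)=11424 f(16,4)=8007 f(16,6)=4368 f(16,8)=1820 f(16,10)=560 f(16,12)=120 f(16,14)=16 f(16,16)=1
t=17: f(17,-5)=6188 f(17,-3)=17068 f(17,-1)=23630 f(17,1)=24174 f(17,3)=19431 f(17,5)=12375 f(17,7)=6188 f(17,9)=2380 f(17,11)=680 f(17,13)=136 f(17,15)=17 f(17,17)=1
t=18: f(18,-4)=23256 f(18,-2)=40698 f(18,0)=47804 f(18,2)=43605 f(18,4)=31806 f(18,6)=18563 f(18,8)=8568 f(18,10)=3060 f(18,12)=816 f(18,14)=153 f(18,16)=18 f(18,18)=1
t=19: f(19,-5)=23256 f(19,-3)=63954 f(19,-1)=88502 f(19,1)=91409 f(19,3)=75411 f(19,5)=50369 f(19,7)=27131 f(19,9)=11628 f(19,11)=3876 f(19,13)=969 f(19,15)=171 f(19,17)=19 f(19,19)=1
Σ_s f(19,s) = 436696
P = 436696/524288 = 54587/65536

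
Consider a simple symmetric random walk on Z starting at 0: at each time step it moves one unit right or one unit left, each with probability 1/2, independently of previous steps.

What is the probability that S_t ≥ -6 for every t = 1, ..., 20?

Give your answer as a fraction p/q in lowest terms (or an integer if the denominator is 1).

Answer: 115957/131072

Derivation:
Let f(t,s) = #length-t paths at position s with S_1..S_t all ≥ -6.
f(t,s) = f(t-1,s-1) + f(t-1,s+1) for s ≥ -6; f(t,s) = 0 for s < -6.
t=0: f(0,0)=1
t=1: f(1,-1)=1 f(1,1)=1
t=2: f(2,-2)=1 f(2,0)=2 f(2,2)=1
t=3: f(3,-3)=1 f(3,-1)=3 f(3,1)=3 f(3,3)=1
t=4: f(4,-4)=1 f(4,-2)=4 f(4,0)=6 f(4,2)=4 f(4,4)=1
t=5: f(5,-5)=1 f(5,-3)=5 f(5,-1)=10 f(5,1)=10 f(5,3)=5 f(5,5)=1
t=6: f(6,-6)=1 f(6,-4)=6 f(6,-2)=15 f(6,0)=20 f(6,2)=15 f(6,4)=6 f(6,6)=1
t=7: f(7,-5)=7 f(7,-3)=21 f(7,-1)=35 f(7,1)=35 f(7,3)=21 f(7,5)=7 f(7,7)=1
t=8: f(8,-6)=7 f(8,-4)=28 f(8,-2)=56 f(8,0)=70 f(8,2)=56 f(8,4)=28 f(8,6)=8 f(8,8)=1
t=9: f(9,-5)=35 f(9,-3)=84 f(9,-1)=126 f(9,1)=126 f(9,3)=84 f(9,5)=36 f(9,7)=9 f(9,9)=1
t=10: f(10,-6)=35 f(10,-4)=119 f(10,-2)=210 f(10,0)=252 f(10,2)=210 f(10,4)=120 f(10,6)=45 f(10,8)=10 f(10,10)=1
t=11: f(11,-5)=154 f(11,-3)=329 f(11,-1)=462 f(11,1)=462 f(11,3)=330 f(11,5)=165 f(11,7)=55 f(11,9)=11 f(11,11)=1
t=12: f(12,-6)=154 f(12,-4)=483 f(12,-2)=791 f(12,0)=924 f(12,2)=792 f(12,4)=495 f(12,6)=220 f(12,8)=66 f(12,10)=12 f(12,12)=1
t=13: f(13,-5)=637 f(13,-3)=1274 f(13,-1)=1715 f(13,1)=1716 f(13,3)=1287 f(13,5)=715 f(13,7)=286 f(13,9)=78 f(13,11)=13 f(13,13)=1
t=14: f(14,-6)=637 f(14,-4)=1911 f(14,-2)=2989 f(14,0)=3431 f(14,2)=3003 f(14,4)=2002 f(14,6)=1001 f(14,8)=364 f(14,10)=91 f(14,12)=14 f(14,14)=1
t=15: f(15,-5)=2548 f(15,-3)=4900 f(15,-1)=6420 f(15,1)=6434 f(15,3)=5005 f(15,5)=3003 f(15,7)=1365 f(15,9)=455 f(15,11)=105 f(15,13)=15 f(15,15)=1
t=16: f(16,-6)=2548 f(16,-4)=7448 f(16,-2)=11320 f(16,0)=12854 f(16,2)=11439 f(16,4)=8008 f(16,6)=4368 f(16,8)=1820 f(16,10)=560 f(16,12)=120 f(16,14)=16 f(16,16)=1
t=17: f(17,-5)=9996 f(17,-3)=18768 f(17,-1)=24174 f(17,1)=24293 f(17,3)=19447 f(17,5)=12376 f(17,7)=6188 f(17,9)=2380 f(17,11)=680 f(17,13)=136 f(17,15)=17 f(17,17)=1
t=18: f(18,-6)=9996 f(18,-4)=28764 f(18,-2)=42942 f(18,0)=48467 f(18,2)=43740 f(18,4)=31823 f(18,6)=18564 f(18,8)=8568 f(18,10)=3060 f(18,12)=816 f(18,14)=153 f(18,16)=18 f(18,18)=1
t=19: f(19,-5)=38760 f(19,-3)=71706 f(19,-1)=91409 f(19,1)=92207 f(19,3)=75563 f(19,5)=50387 f(19,7)=27132 f(19,9)=11628 f(19,11)=3876 f(19,13)=969 f(19,15)=171 f(19,17)=19 f(19,19)=1
t=20: f(20,-6)=38760 f(20,-4)=110466 f(20,-2)=163115 f(20,0)=183616 f(20,2)=167770 f(20,4)=125950 f(20,6)=77519 f(20,8)=38760 f(20,10)=15504 f(20,12)=4845 f(20,14)=1140 f(20,16)=190 f(20,18)=20 f(20,20)=1
Σ_s f(20,s) = 927656
P = 927656/1048576 = 115957/131072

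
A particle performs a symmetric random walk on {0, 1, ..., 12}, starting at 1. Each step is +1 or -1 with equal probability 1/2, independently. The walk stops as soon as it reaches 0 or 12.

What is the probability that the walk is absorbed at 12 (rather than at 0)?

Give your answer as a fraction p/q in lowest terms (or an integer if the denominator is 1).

Symmetric walk (p = 1/2): the harmonic-function argument gives P(hit 12 before 0 | start at 1) = a/N.
P = 1/12 = 1/12

Answer: 1/12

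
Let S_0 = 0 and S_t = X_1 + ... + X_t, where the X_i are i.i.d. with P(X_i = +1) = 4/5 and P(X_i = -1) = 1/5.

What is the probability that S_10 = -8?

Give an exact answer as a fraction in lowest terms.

Answer: 8/1953125

Derivation:
To reach position -8 after 10 steps: need 1 step of +1 and 9 steps of -1.
Number of such sequences: C(10,1) = 10
Each has probability (4/5)^1 · (1/5)^9 = 4/9765625
P = 10 · 4/9765625 = 8/1953125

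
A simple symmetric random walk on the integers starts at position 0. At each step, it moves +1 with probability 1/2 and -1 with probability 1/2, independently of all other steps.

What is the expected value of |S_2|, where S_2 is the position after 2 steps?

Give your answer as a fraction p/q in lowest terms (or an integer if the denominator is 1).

Answer: 1

Derivation:
S_2 takes values m ≡ 0 (mod 2) with |m| ≤ 2; P(S_2=m) = C(2,(2+m)/2)/2^2.
Total paths: 2^2 = 4
Distribution: P(S=-2)=1/4, P(S=0)=2/4, P(S=2)=1/4
E[|S_2|] = Σ_m |m|·P(S_2=m) = 4/4 = 1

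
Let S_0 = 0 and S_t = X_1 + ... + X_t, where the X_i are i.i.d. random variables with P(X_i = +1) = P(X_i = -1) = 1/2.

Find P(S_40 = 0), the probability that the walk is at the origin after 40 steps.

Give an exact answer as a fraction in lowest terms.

To return to 0 after 40 steps: need exactly 20 steps of +1 and 20 of -1.
Favorable paths: C(40,20) = 137846528820
Total paths: 2^40 = 1099511627776
P = 137846528820/1099511627776 = 34461632205/274877906944

Answer: 34461632205/274877906944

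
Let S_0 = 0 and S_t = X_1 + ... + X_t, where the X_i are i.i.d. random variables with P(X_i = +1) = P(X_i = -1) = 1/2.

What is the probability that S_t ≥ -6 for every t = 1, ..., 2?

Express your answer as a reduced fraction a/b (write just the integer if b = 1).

Answer: 1

Derivation:
Let f(t,s) = #length-t paths at position s with S_1..S_t all ≥ -6.
f(t,s) = f(t-1,s-1) + f(t-1,s+1) for s ≥ -6; f(t,s) = 0 for s < -6.
t=0: f(0,0)=1
t=1: f(1,-1)=1 f(1,1)=1
t=2: f(2,-2)=1 f(2,0)=2 f(2,2)=1
Σ_s f(2,s) = 4
P = 4/4 = 1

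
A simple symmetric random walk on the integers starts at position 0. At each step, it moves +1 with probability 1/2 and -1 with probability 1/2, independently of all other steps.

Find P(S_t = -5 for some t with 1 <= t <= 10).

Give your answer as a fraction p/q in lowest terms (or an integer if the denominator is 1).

Answer: 7/64

Derivation:
Count via complement. Let g(t,s) = #length-t paths at position s with S_1..S_t all ≠ -5.
g(t,s) = g(t-1,s-1) + g(t-1,s+1) for s ≠ -5; g(t,-5) = 0.
t=0: g(0,0)=1
t=1: g(1,-1)=1 g(1,1)=1
t=2: g(2,-2)=1 g(2,0)=2 g(2,2)=1
t=3: g(3,-3)=1 g(3,-1)=3 g(3,1)=3 g(3,3)=1
t=4: g(4,-4)=1 g(4,-2)=4 g(4,0)=6 g(4,2)=4 g(4,4)=1
t=5: g(5,-3)=5 g(5,-1)=10 g(5,1)=10 g(5,3)=5 g(5,5)=1
t=6: g(6,-4)=5 g(6,-2)=15 g(6,0)=20 g(6,2)=15 g(6,4)=6 g(6,6)=1
t=7: g(7,-3)=20 g(7,-1)=35 g(7,1)=35 g(7,3)=21 g(7,5)=7 g(7,7)=1
t=8: g(8,-4)=20 g(8,-2)=55 g(8,0)=70 g(8,2)=56 g(8,4)=28 g(8,6)=8 g(8,8)=1
t=9: g(9,-3)=75 g(9,-1)=125 g(9,1)=126 g(9,3)=84 g(9,5)=36 g(9,7)=9 g(9,9)=1
t=10: g(10,-4)=75 g(10,-2)=200 g(10,0)=251 g(10,2)=210 g(10,4)=120 g(10,6)=45 g(10,8)=10 g(10,10)=1
Paths never hitting -5: Σ_s g(10,s) = 912
Paths hitting -5: 2^10 - 912 = 112
P = 112/1024 = 7/64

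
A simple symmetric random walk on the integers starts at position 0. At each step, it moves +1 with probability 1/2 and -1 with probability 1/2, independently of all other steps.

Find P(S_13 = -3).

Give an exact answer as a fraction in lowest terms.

Answer: 1287/8192

Derivation:
To reach position -3 after 13 steps: need 5 steps of +1 and 8 of -1.
Favorable paths: C(13,5) = 1287
Total paths: 2^13 = 8192
P = 1287/8192 = 1287/8192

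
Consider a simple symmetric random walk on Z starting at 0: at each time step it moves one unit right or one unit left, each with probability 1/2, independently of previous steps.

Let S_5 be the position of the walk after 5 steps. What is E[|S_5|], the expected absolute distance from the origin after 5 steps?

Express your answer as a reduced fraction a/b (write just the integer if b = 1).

Answer: 15/8

Derivation:
S_5 takes values m ≡ 1 (mod 2) with |m| ≤ 5; P(S_5=m) = C(5,(5+m)/2)/2^5.
Total paths: 2^5 = 32
Distribution: P(S=-5)=1/32, P(S=-3)=5/32, P(S=-1)=10/32, P(S=1)=10/32, P(S=3)=5/32, P(S=5)=1/32
E[|S_5|] = Σ_m |m|·P(S_5=m) = 60/32 = 15/8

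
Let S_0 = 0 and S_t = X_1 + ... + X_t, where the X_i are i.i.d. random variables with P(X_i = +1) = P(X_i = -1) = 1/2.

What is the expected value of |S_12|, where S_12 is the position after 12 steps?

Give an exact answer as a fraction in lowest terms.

S_12 takes values m ≡ 0 (mod 2) with |m| ≤ 12; P(S_12=m) = C(12,(12+m)/2)/2^12.
Total paths: 2^12 = 4096
Distribution: P(S=-12)=1/4096, P(S=-10)=12/4096, P(S=-8)=66/4096, P(S=-6)=220/4096, P(S=-4)=495/4096, P(S=-2)=792/4096, P(S=0)=924/4096, P(S=2)=792/4096, P(S=4)=495/4096, P(S=6)=220/4096, P(S=8)=66/4096, P(S=10)=12/4096, P(S=12)=1/4096
E[|S_12|] = Σ_m |m|·P(S_12=m) = 11088/4096 = 693/256

Answer: 693/256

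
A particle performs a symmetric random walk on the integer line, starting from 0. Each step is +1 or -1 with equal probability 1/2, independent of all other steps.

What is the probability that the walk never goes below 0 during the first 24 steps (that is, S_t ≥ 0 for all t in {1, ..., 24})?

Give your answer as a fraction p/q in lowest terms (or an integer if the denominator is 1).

Answer: 676039/4194304

Derivation:
Let f(t,s) = #length-t paths at position s with S_1..S_t all ≥ 0.
f(t,s) = f(t-1,s-1) + f(t-1,s+1) for s ≥ 0; f(t,s) = 0 for s < 0.
t=0: f(0,0)=1
t=1: f(1,1)=1
t=2: f(2,0)=1 f(2,2)=1
t=3: f(3,1)=2 f(3,3)=1
t=4: f(4,0)=2 f(4,2)=3 f(4,4)=1
t=5: f(5,1)=5 f(5,3)=4 f(5,5)=1
t=6: f(6,0)=5 f(6,2)=9 f(6,4)=5 f(6,6)=1
t=7: f(7,1)=14 f(7,3)=14 f(7,5)=6 f(7,7)=1
t=8: f(8,0)=14 f(8,2)=28 f(8,4)=20 f(8,6)=7 f(8,8)=1
t=9: f(9,1)=42 f(9,3)=48 f(9,5)=27 f(9,7)=8 f(9,9)=1
t=10: f(10,0)=42 f(10,2)=90 f(10,4)=75 f(10,6)=35 f(10,8)=9 f(10,10)=1
t=11: f(11,1)=132 f(11,3)=165 f(11,5)=110 f(11,7)=44 f(11,9)=10 f(11,11)=1
t=12: f(12,0)=132 f(12,2)=297 f(12,4)=275 f(12,6)=154 f(12,8)=54 f(12,10)=11 f(12,12)=1
t=13: f(13,1)=429 f(13,3)=572 f(13,5)=429 f(13,7)=208 f(13,9)=65 f(13,11)=12 f(13,13)=1
t=14: f(14,0)=429 f(14,2)=1001 f(14,4)=1001 f(14,6)=637 f(14,8)=273 f(14,10)=77 f(14,12)=13 f(14,14)=1
t=15: f(15,1)=1430 f(15,3)=2002 f(15,5)=1638 f(15,7)=910 f(15,9)=350 f(15,11)=90 f(15,13)=14 f(15,15)=1
t=16: f(16,0)=1430 f(16,2)=3432 f(16,4)=3640 f(16,6)=2548 f(16,8)=1260 f(16,10)=440 f(16,12)=104 f(16,14)=15 f(16,16)=1
t=17: f(17,1)=4862 f(17,3)=7072 f(17,5)=6188 f(17,7)=3808 f(17,9)=1700 f(17,11)=544 f(17,13)=119 f(17,15)=16 f(17,17)=1
t=18: f(18,0)=4862 f(18,2)=11934 f(18,4)=13260 f(18,6)=9996 f(18,8)=5508 f(18,10)=2244 f(18,12)=663 f(18,14)=135 f(18,16)=17 f(18,18)=1
t=19: f(19,1)=16796 f(19,3)=25194 f(19,5)=23256 f(19,7)=15504 f(19,9)=7752 f(19,11)=2907 f(19,13)=798 f(19,15)=152 f(19,17)=18 f(19,19)=1
t=20: f(20,0)=16796 f(20,2)=41990 f(20,4)=48450 f(20,6)=38760 f(20,8)=23256 f(20,10)=10659 f(20,12)=3705 f(20,14)=950 f(20,16)=170 f(20,18)=19 f(20,20)=1
t=21: f(21,1)=58786 f(21,3)=90440 f(21,5)=87210 f(21,7)=62016 f(21,9)=33915 f(21,11)=14364 f(21,13)=4655 f(21,15)=1120 f(21,17)=189 f(21,19)=20 f(21,21)=1
t=22: f(22,0)=58786 f(22,2)=149226 f(22,4)=177650 f(22,6)=149226 f(22,8)=95931 f(22,10)=48279 f(22,12)=19019 f(22,14)=5775 f(22,16)=1309 f(22,18)=209 f(22,20)=21 f(22,22)=1
t=23: f(23,1)=208012 f(23,3)=326876 f(23,5)=326876 f(23,7)=245157 f(23,9)=144210 f(23,11)=67298 f(23,13)=24794 f(23,15)=7084 f(23,17)=1518 f(23,19)=230 f(23,21)=22 f(23,23)=1
t=24: f(24,0)=208012 f(24,2)=534888 f(24,4)=653752 f(24,6)=572033 f(24,8)=389367 f(24,10)=211508 f(24,12)=92092 f(24,14)=31878 f(24,16)=8602 f(24,18)=1748 f(24,20)=252 f(24,22)=23 f(24,24)=1
Σ_s f(24,s) = 2704156
P = 2704156/16777216 = 676039/4194304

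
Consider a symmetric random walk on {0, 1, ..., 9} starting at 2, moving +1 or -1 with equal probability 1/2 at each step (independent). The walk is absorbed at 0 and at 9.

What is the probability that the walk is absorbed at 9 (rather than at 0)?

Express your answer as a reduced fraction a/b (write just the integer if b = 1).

Answer: 2/9

Derivation:
Symmetric walk (p = 1/2): the harmonic-function argument gives P(hit 9 before 0 | start at 2) = a/N.
P = 2/9 = 2/9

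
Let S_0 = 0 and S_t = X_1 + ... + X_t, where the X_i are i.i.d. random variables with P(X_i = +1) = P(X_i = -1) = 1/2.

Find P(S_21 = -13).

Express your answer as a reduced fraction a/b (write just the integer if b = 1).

To reach position -13 after 21 steps: need 4 steps of +1 and 17 of -1.
Favorable paths: C(21,4) = 5985
Total paths: 2^21 = 2097152
P = 5985/2097152 = 5985/2097152

Answer: 5985/2097152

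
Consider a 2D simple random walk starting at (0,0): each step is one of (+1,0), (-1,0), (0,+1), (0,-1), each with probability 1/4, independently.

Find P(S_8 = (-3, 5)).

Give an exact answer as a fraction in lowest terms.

Let h be the number of horizontal steps (so 8-h are vertical). To end at (-3,5) need (h-3)/2 right-steps and ((8-h)+5)/2 up-steps.
Sum over h with 3 ≤ h ≤ 3, h ≡ 1 (mod 2), 8-h ≡ 1 (mod 2):
h=3: C(8,3)·C(3,0)·C(5,5) = 56·1·1 = 56
Total favorable: 56
Total paths: 4^8 = 65536
P = 56/65536 = 7/8192

Answer: 7/8192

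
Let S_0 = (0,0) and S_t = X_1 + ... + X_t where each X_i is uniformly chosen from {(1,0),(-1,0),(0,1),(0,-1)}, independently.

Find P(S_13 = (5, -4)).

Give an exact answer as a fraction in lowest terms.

Let h be the number of horizontal steps (so 13-h are vertical). To end at (5,-4) need (h+5)/2 right-steps and ((13-h)-4)/2 up-steps.
Sum over h with 5 ≤ h ≤ 9, h ≡ 1 (mod 2), 13-h ≡ 0 (mod 2):
h=5: C(13,5)·C(5,5)·C(8,2) = 1287·1·28 = 36036
h=7: C(13,7)·C(7,6)·C(6,1) = 1716·7·6 = 72072
h=9: C(13,9)·C(9,7)·C(4,0) = 715·36·1 = 25740
Total favorable: 133848
Total paths: 4^13 = 67108864
P = 133848/67108864 = 16731/8388608

Answer: 16731/8388608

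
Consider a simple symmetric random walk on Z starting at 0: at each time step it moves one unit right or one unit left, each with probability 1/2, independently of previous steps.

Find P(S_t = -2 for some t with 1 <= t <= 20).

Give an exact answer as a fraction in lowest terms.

Count via complement. Let g(t,s) = #length-t paths at position s with S_1..S_t all ≠ -2.
g(t,s) = g(t-1,s-1) + g(t-1,s+1) for s ≠ -2; g(t,-2) = 0.
t=0: g(0,0)=1
t=1: g(1,-1)=1 g(1,1)=1
t=2: g(2,0)=2 g(2,2)=1
t=3: g(3,-1)=2 g(3,1)=3 g(3,3)=1
t=4: g(4,0)=5 g(4,2)=4 g(4,4)=1
t=5: g(5,-1)=5 g(5,1)=9 g(5,3)=5 g(5,5)=1
t=6: g(6,0)=14 g(6,2)=14 g(6,4)=6 g(6,6)=1
t=7: g(7,-1)=14 g(7,1)=28 g(7,3)=20 g(7,5)=7 g(7,7)=1
t=8: g(8,0)=42 g(8,2)=48 g(8,4)=27 g(8,6)=8 g(8,8)=1
t=9: g(9,-1)=42 g(9,1)=90 g(9,3)=75 g(9,5)=35 g(9,7)=9 g(9,9)=1
t=10: g(10,0)=132 g(10,2)=165 g(10,4)=110 g(10,6)=44 g(10,8)=10 g(10,10)=1
t=11: g(11,-1)=132 g(11,1)=297 g(11,3)=275 g(11,5)=154 g(11,7)=54 g(11,9)=11 g(11,11)=1
t=12: g(12,0)=429 g(12,2)=572 g(12,4)=429 g(12,6)=208 g(12,8)=65 g(12,10)=12 g(12,12)=1
t=13: g(13,-1)=429 g(13,1)=1001 g(13,3)=1001 g(13,5)=637 g(13,7)=273 g(13,9)=77 g(13,11)=13 g(13,13)=1
t=14: g(14,0)=1430 g(14,2)=2002 g(14,4)=1638 g(14,6)=910 g(14,8)=350 g(14,10)=90 g(14,12)=14 g(14,14)=1
t=15: g(15,-1)=1430 g(15,1)=3432 g(15,3)=3640 g(15,5)=2548 g(15,7)=1260 g(15,9)=440 g(15,11)=104 g(15,13)=15 g(15,15)=1
t=16: g(16,0)=4862 g(16,2)=7072 g(16,4)=6188 g(16,6)=3808 g(16,8)=1700 g(16,10)=544 g(16,12)=119 g(16,14)=16 g(16,16)=1
t=17: g(17,-1)=4862 g(17,1)=11934 g(17,3)=13260 g(17,5)=9996 g(17,7)=5508 g(17,9)=2244 g(17,11)=663 g(17,13)=135 g(17,15)=17 g(17,17)=1
t=18: g(18,0)=16796 g(18,2)=25194 g(18,4)=23256 g(18,6)=15504 g(18,8)=7752 g(18,10)=2907 g(18,12)=798 g(18,14)=152 g(18,16)=18 g(18,18)=1
t=19: g(19,-1)=16796 g(19,1)=41990 g(19,3)=48450 g(19,5)=38760 g(19,7)=23256 g(19,9)=10659 g(19,11)=3705 g(19,13)=950 g(19,15)=170 g(19,17)=19 g(19,19)=1
t=20: g(20,0)=58786 g(20,2)=90440 g(20,4)=87210 g(20,6)=62016 g(20,8)=33915 g(20,10)=14364 g(20,12)=4655 g(20,14)=1120 g(20,16)=189 g(20,18)=20 g(20,20)=1
Paths never hitting -2: Σ_s g(20,s) = 352716
Paths hitting -2: 2^20 - 352716 = 695860
P = 695860/1048576 = 173965/262144

Answer: 173965/262144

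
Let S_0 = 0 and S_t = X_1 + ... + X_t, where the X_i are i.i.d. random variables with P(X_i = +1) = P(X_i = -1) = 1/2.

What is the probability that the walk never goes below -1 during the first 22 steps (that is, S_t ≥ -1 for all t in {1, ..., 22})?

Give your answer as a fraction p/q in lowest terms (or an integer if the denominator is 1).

Let f(t,s) = #length-t paths at position s with S_1..S_t all ≥ -1.
f(t,s) = f(t-1,s-1) + f(t-1,s+1) for s ≥ -1; f(t,s) = 0 for s < -1.
t=0: f(0,0)=1
t=1: f(1,-1)=1 f(1,1)=1
t=2: f(2,0)=2 f(2,2)=1
t=3: f(3,-1)=2 f(3,1)=3 f(3,3)=1
t=4: f(4,0)=5 f(4,2)=4 f(4,4)=1
t=5: f(5,-1)=5 f(5,1)=9 f(5,3)=5 f(5,5)=1
t=6: f(6,0)=14 f(6,2)=14 f(6,4)=6 f(6,6)=1
t=7: f(7,-1)=14 f(7,1)=28 f(7,3)=20 f(7,5)=7 f(7,7)=1
t=8: f(8,0)=42 f(8,2)=48 f(8,4)=27 f(8,6)=8 f(8,8)=1
t=9: f(9,-1)=42 f(9,1)=90 f(9,3)=75 f(9,5)=35 f(9,7)=9 f(9,9)=1
t=10: f(10,0)=132 f(10,2)=165 f(10,4)=110 f(10,6)=44 f(10,8)=10 f(10,10)=1
t=11: f(11,-1)=132 f(11,1)=297 f(11,3)=275 f(11,5)=154 f(11,7)=54 f(11,9)=11 f(11,11)=1
t=12: f(12,0)=429 f(12,2)=572 f(12,4)=429 f(12,6)=208 f(12,8)=65 f(12,10)=12 f(12,12)=1
t=13: f(13,-1)=429 f(13,1)=1001 f(13,3)=1001 f(13,5)=637 f(13,7)=273 f(13,9)=77 f(13,11)=13 f(13,13)=1
t=14: f(14,0)=1430 f(14,2)=2002 f(14,4)=1638 f(14,6)=910 f(14,8)=350 f(14,10)=90 f(14,12)=14 f(14,14)=1
t=15: f(15,-1)=1430 f(15,1)=3432 f(15,3)=3640 f(15,5)=2548 f(15,7)=1260 f(15,9)=440 f(15,11)=104 f(15,13)=15 f(15,15)=1
t=16: f(16,0)=4862 f(16,2)=7072 f(16,4)=6188 f(16,6)=3808 f(16,8)=1700 f(16,10)=544 f(16,12)=119 f(16,14)=16 f(16,16)=1
t=17: f(17,-1)=4862 f(17,1)=11934 f(17,3)=13260 f(17,5)=9996 f(17,7)=5508 f(17,9)=2244 f(17,11)=663 f(17,13)=135 f(17,15)=17 f(17,17)=1
t=18: f(18,0)=16796 f(18,2)=25194 f(18,4)=23256 f(18,6)=15504 f(18,8)=7752 f(18,10)=2907 f(18,12)=798 f(18,14)=152 f(18,16)=18 f(18,18)=1
t=19: f(19,-1)=16796 f(19,1)=41990 f(19,3)=48450 f(19,5)=38760 f(19,7)=23256 f(19,9)=10659 f(19,11)=3705 f(19,13)=950 f(19,15)=170 f(19,17)=19 f(19,19)=1
t=20: f(20,0)=58786 f(20,2)=90440 f(20,4)=87210 f(20,6)=62016 f(20,8)=33915 f(20,10)=14364 f(20,12)=4655 f(20,14)=1120 f(20,16)=189 f(20,18)=20 f(20,20)=1
t=21: f(21,-1)=58786 f(21,1)=149226 f(21,3)=177650 f(21,5)=149226 f(21,7)=95931 f(21,9)=48279 f(21,11)=19019 f(21,13)=5775 f(21,15)=1309 f(21,17)=209 f(21,19)=21 f(21,21)=1
t=22: f(22,0)=208012 f(22,2)=326876 f(22,4)=326876 f(22,6)=245157 f(22,8)=144210 f(22,10)=67298 f(22,12)=24794 f(22,14)=7084 f(22,16)=1518 f(22,18)=230 f(22,20)=22 f(22,22)=1
Σ_s f(22,s) = 1352078
P = 1352078/4194304 = 676039/2097152

Answer: 676039/2097152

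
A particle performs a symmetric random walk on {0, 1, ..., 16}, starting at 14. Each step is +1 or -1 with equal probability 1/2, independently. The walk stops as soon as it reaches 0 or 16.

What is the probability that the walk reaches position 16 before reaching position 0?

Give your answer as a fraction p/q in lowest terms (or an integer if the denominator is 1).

Answer: 7/8

Derivation:
Symmetric walk (p = 1/2): the harmonic-function argument gives P(hit 16 before 0 | start at 14) = a/N.
P = 14/16 = 7/8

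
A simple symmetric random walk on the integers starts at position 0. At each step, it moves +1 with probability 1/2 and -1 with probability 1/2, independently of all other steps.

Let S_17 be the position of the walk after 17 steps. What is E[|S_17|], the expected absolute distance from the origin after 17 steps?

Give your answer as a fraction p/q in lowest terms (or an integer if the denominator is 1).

Answer: 109395/32768

Derivation:
S_17 takes values m ≡ 1 (mod 2) with |m| ≤ 17; P(S_17=m) = C(17,(17+m)/2)/2^17.
Total paths: 2^17 = 131072
Distribution: P(S=-17)=1/131072, P(S=-15)=17/131072, P(S=-13)=136/131072, P(S=-11)=680/131072, P(S=-9)=2380/131072, P(S=-7)=6188/131072, P(S=-5)=12376/131072, P(S=-3)=19448/131072, P(S=-1)=24310/131072, P(S=1)=24310/131072, P(S=3)=19448/131072, P(S=5)=12376/131072, P(S=7)=6188/131072, P(S=9)=2380/131072, P(S=11)=680/131072, P(S=13)=136/131072, P(S=15)=17/131072, P(S=17)=1/131072
E[|S_17|] = Σ_m |m|·P(S_17=m) = 437580/131072 = 109395/32768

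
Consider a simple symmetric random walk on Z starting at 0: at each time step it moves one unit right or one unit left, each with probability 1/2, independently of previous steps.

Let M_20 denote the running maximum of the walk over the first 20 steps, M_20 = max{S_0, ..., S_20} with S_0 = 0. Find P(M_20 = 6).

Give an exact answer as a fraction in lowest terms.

Let M_20 = max(S_0,...,S_20). Use the reflection principle: for j ≥ 1, #{paths with M_20 ≥ j} = #{S_20 ≥ j} + #{S_20 ≥ j+1}.
By reflection, #{M_20 ≥ 6} = #{S_20 ≥ 6} + #{S_20 ≥ 7} = 137980 + 60460 = 198440.
#{M_20 ≥ 7} = #{S_20 ≥ 7} + #{S_20 ≥ 8} = 60460 + 60460 = 120920.
#{M_20 = 6} = 198440 - 120920 = 77520.
P(M_20 = 6) = 77520/1048576 = 4845/65536

Answer: 4845/65536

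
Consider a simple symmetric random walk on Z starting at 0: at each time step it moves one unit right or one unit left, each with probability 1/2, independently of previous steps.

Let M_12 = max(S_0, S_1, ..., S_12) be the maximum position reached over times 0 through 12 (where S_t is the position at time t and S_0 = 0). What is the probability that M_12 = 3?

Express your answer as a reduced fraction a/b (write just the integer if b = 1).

Answer: 495/4096

Derivation:
Let M_12 = max(S_0,...,S_12). Use the reflection principle: for j ≥ 1, #{paths with M_12 ≥ j} = #{S_12 ≥ j} + #{S_12 ≥ j+1}.
By reflection, #{M_12 ≥ 3} = #{S_12 ≥ 3} + #{S_12 ≥ 4} = 794 + 794 = 1588.
#{M_12 ≥ 4} = #{S_12 ≥ 4} + #{S_12 ≥ 5} = 794 + 299 = 1093.
#{M_12 = 3} = 1588 - 1093 = 495.
P(M_12 = 3) = 495/4096 = 495/4096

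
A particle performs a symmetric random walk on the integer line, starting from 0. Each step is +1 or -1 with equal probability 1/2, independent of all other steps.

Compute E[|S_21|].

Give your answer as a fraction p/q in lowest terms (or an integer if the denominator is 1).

S_21 takes values m ≡ 1 (mod 2) with |m| ≤ 21; P(S_21=m) = C(21,(21+m)/2)/2^21.
Total paths: 2^21 = 2097152
Distribution: P(S=-21)=1/2097152, P(S=-19)=21/2097152, P(S=-17)=210/2097152, P(S=-15)=1330/2097152, P(S=-13)=5985/2097152, P(S=-11)=20349/2097152, P(S=-9)=54264/2097152, P(S=-7)=116280/2097152, P(S=-5)=203490/2097152, P(S=-3)=293930/2097152, P(S=-1)=352716/2097152, P(S=1)=352716/2097152, P(S=3)=293930/2097152, P(S=5)=203490/2097152, P(S=7)=116280/2097152, P(S=9)=54264/2097152, P(S=11)=20349/2097152, P(S=13)=5985/2097152, P(S=15)=1330/2097152, P(S=17)=210/2097152, P(S=19)=21/2097152, P(S=21)=1/2097152
E[|S_21|] = Σ_m |m|·P(S_21=m) = 7759752/2097152 = 969969/262144

Answer: 969969/262144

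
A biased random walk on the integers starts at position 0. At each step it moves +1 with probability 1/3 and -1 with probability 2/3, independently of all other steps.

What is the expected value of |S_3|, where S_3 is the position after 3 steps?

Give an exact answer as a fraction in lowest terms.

S_3 takes values m ≡ 1 (mod 2) with |m| ≤ 3; P(S_3=m) = C(3,(3+m)/2) · (1/3)^((3+m)/2) · (2/3)^((3-m)/2).
Distribution: P(S=-3)=8/27, P(S=-1)=4/9, P(S=1)=2/9, P(S=3)=1/27
E[|S_3|] = Σ_m |m|·P(S_3=m) = 5/3

Answer: 5/3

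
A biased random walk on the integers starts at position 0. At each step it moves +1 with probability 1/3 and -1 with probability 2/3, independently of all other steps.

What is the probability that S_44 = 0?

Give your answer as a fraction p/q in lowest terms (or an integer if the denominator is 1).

Answer: 2941743566642216960/328256967394537077627

Derivation:
To be at 0 after 44 steps: need exactly 22 steps of +1 and 22 of -1.
Number of such sequences: C(44,22) = 2104098963720
Each has probability (1/3)^22 · (2/3)^22 = 4194304/984770902183611232881
P = 2104098963720 · 4194304/984770902183611232881 = 2941743566642216960/328256967394537077627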